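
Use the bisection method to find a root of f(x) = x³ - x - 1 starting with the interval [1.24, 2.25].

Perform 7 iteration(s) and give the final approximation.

f(x) = x³ - x - 1
Initial interval: [1.24, 2.25]

Iteration 1:
  c_1 = (1.240000 + 2.250000)/2 = 1.745000
  f(c_1) = f(1.745000) = 2.568569
  f(a) × f(c) < 0, new interval: [1.240000, 1.745000]
Iteration 2:
  c_2 = (1.240000 + 1.745000)/2 = 1.492500
  f(c_2) = f(1.492500) = 0.832128
  f(a) × f(c) < 0, new interval: [1.240000, 1.492500]
Iteration 3:
  c_3 = (1.240000 + 1.492500)/2 = 1.366250
  f(c_3) = f(1.366250) = 0.184046
  f(a) × f(c) < 0, new interval: [1.240000, 1.366250]
Iteration 4:
  c_4 = (1.240000 + 1.366250)/2 = 1.303125
  f(c_4) = f(1.303125) = -0.090243
  f(a) × f(c) ≥ 0, new interval: [1.303125, 1.366250]
Iteration 5:
  c_5 = (1.303125 + 1.366250)/2 = 1.334688
  f(c_5) = f(1.334688) = 0.042912
  f(a) × f(c) < 0, new interval: [1.303125, 1.334688]
Iteration 6:
  c_6 = (1.303125 + 1.334688)/2 = 1.318906
  f(c_6) = f(1.318906) = -0.024651
  f(a) × f(c) ≥ 0, new interval: [1.318906, 1.334688]
Iteration 7:
  c_7 = (1.318906 + 1.334688)/2 = 1.326797
  f(c_7) = f(1.326797) = 0.008883
  f(a) × f(c) < 0, new interval: [1.318906, 1.326797]

After 7 iteration(s), the approximation is c_7 = 1.326797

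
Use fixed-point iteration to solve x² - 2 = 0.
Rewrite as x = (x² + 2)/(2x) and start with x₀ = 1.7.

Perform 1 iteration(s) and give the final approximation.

Equation: x² - 2 = 0
Fixed-point form: x = (x² + 2)/(2x)
x₀ = 1.7

x_1 = g(1.700000) = 1.438235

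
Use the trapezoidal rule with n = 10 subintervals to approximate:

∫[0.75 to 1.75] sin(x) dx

f(x) = sin(x)
a = 0.75, b = 1.75, n = 10
h = (b - a)/n = 0.100000

Trapezoidal rule: (h/2)[f(x₀) + 2f(x₁) + 2f(x₂) + ... + f(xₙ)]

x_0 = 0.7500, f(x_0) = 0.681639, coefficient = 1
x_1 = 0.8500, f(x_1) = 0.751280, coefficient = 2
x_2 = 0.9500, f(x_2) = 0.813416, coefficient = 2
x_3 = 1.0500, f(x_3) = 0.867423, coefficient = 2
x_4 = 1.1500, f(x_4) = 0.912764, coefficient = 2
x_5 = 1.2500, f(x_5) = 0.948985, coefficient = 2
x_6 = 1.3500, f(x_6) = 0.975723, coefficient = 2
x_7 = 1.4500, f(x_7) = 0.992713, coefficient = 2
x_8 = 1.5500, f(x_8) = 0.999784, coefficient = 2
x_9 = 1.6500, f(x_9) = 0.996865, coefficient = 2
x_10 = 1.7500, f(x_10) = 0.983986, coefficient = 1

I ≈ (0.100000/2) × 18.183530 = 0.909177
Exact value: 0.909935
Error: 0.000758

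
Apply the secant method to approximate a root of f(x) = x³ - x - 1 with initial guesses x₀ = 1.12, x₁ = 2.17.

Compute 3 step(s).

f(x) = x³ - x - 1
x₀ = 1.12, x₁ = 2.17

Secant formula: x_{n+1} = x_n - f(x_n)(x_n - x_{n-1})/(f(x_n) - f(x_{n-1}))

Iteration 1:
  f(1.120000) = -0.715072
  f(2.170000) = 7.048313
  x_2 = 2.170000 - 7.048313×(2.170000 - 1.120000)/(7.048313 - (-0.715072))
       = 1.216714
Iteration 2:
  f(2.170000) = 7.048313
  f(1.216714) = -0.415500
  x_3 = 1.216714 - (-0.415500)×(1.216714 - 2.170000)/(-0.415500 - 7.048313)
       = 1.269782
Iteration 3:
  f(1.216714) = -0.415500
  f(1.269782) = -0.222454
  x_4 = 1.269782 - (-0.222454)×(1.269782 - 1.216714)/(-0.222454 - (-0.415500))
       = 1.330934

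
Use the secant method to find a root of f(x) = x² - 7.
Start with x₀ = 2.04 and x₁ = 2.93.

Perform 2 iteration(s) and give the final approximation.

f(x) = x² - 7
x₀ = 2.04, x₁ = 2.93

Secant formula: x_{n+1} = x_n - f(x_n)(x_n - x_{n-1})/(f(x_n) - f(x_{n-1}))

Iteration 1:
  f(2.040000) = -2.838400
  f(2.930000) = 1.584900
  x_2 = 2.930000 - 1.584900×(2.930000 - 2.040000)/(1.584900 - (-2.838400))
       = 2.611107
Iteration 2:
  f(2.930000) = 1.584900
  f(2.611107) = -0.182122
  x_3 = 2.611107 - (-0.182122)×(2.611107 - 2.930000)/(-0.182122 - 1.584900)
       = 2.643974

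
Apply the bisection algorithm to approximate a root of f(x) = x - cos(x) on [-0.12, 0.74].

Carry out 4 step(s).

f(x) = x - cos(x)
Initial interval: [-0.12, 0.74]

Iteration 1:
  c_1 = (-0.120000 + 0.740000)/2 = 0.310000
  f(c_1) = f(0.310000) = -0.642334
  f(a) × f(c) ≥ 0, new interval: [0.310000, 0.740000]
Iteration 2:
  c_2 = (0.310000 + 0.740000)/2 = 0.525000
  f(c_2) = f(0.525000) = -0.340324
  f(a) × f(c) ≥ 0, new interval: [0.525000, 0.740000]
Iteration 3:
  c_3 = (0.525000 + 0.740000)/2 = 0.632500
  f(c_3) = f(0.632500) = -0.174052
  f(a) × f(c) ≥ 0, new interval: [0.632500, 0.740000]
Iteration 4:
  c_4 = (0.632500 + 0.740000)/2 = 0.686250
  f(c_4) = f(0.686250) = -0.087378
  f(a) × f(c) ≥ 0, new interval: [0.686250, 0.740000]

After 4 iteration(s), the approximation is c_4 = 0.686250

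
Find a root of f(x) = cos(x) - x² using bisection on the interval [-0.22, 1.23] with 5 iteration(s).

f(x) = cos(x) - x²
Initial interval: [-0.22, 1.23]

Iteration 1:
  c_1 = (-0.220000 + 1.230000)/2 = 0.505000
  f(c_1) = f(0.505000) = 0.620149
  f(a) × f(c) ≥ 0, new interval: [0.505000, 1.230000]
Iteration 2:
  c_2 = (0.505000 + 1.230000)/2 = 0.867500
  f(c_2) = f(0.867500) = -0.105821
  f(a) × f(c) < 0, new interval: [0.505000, 0.867500]
Iteration 3:
  c_3 = (0.505000 + 0.867500)/2 = 0.686250
  f(c_3) = f(0.686250) = 0.302689
  f(a) × f(c) ≥ 0, new interval: [0.686250, 0.867500]
Iteration 4:
  c_4 = (0.686250 + 0.867500)/2 = 0.776875
  f(c_4) = f(0.776875) = 0.109573
  f(a) × f(c) ≥ 0, new interval: [0.776875, 0.867500]
Iteration 5:
  c_5 = (0.776875 + 0.867500)/2 = 0.822187
  f(c_5) = f(0.822187) = 0.004628
  f(a) × f(c) ≥ 0, new interval: [0.822187, 0.867500]

After 5 iteration(s), the approximation is c_5 = 0.822187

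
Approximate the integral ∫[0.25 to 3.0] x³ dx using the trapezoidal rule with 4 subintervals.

f(x) = x³
a = 0.25, b = 3.0, n = 4
h = (b - a)/n = 0.687500

Trapezoidal rule: (h/2)[f(x₀) + 2f(x₁) + 2f(x₂) + ... + f(xₙ)]

x_0 = 0.2500, f(x_0) = 0.015625, coefficient = 1
x_1 = 0.9375, f(x_1) = 0.823975, coefficient = 2
x_2 = 1.6250, f(x_2) = 4.291016, coefficient = 2
x_3 = 2.3125, f(x_3) = 12.366455, coefficient = 2
x_4 = 3.0000, f(x_4) = 27.000000, coefficient = 1

I ≈ (0.687500/2) × 61.978516 = 21.305115
Exact value: 20.249023
Error: 1.056091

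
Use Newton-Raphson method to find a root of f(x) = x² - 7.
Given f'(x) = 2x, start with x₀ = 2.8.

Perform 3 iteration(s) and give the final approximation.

f(x) = x² - 7
f'(x) = 2x
x₀ = 2.8

Newton-Raphson formula: x_{n+1} = x_n - f(x_n)/f'(x_n)

Iteration 1:
  f(2.800000) = 0.840000
  f'(2.800000) = 5.600000
  x_1 = 2.800000 - 0.840000/5.600000 = 2.650000
Iteration 2:
  f(2.650000) = 0.022500
  f'(2.650000) = 5.300000
  x_2 = 2.650000 - 0.022500/5.300000 = 2.645755
Iteration 3:
  f(2.645755) = 0.000018
  f'(2.645755) = 5.291509
  x_3 = 2.645755 - 0.000018/5.291509 = 2.645751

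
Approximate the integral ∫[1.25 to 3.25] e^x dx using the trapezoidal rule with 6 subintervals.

f(x) = e^x
a = 1.25, b = 3.25, n = 6
h = (b - a)/n = 0.333333

Trapezoidal rule: (h/2)[f(x₀) + 2f(x₁) + 2f(x₂) + ... + f(xₙ)]

x_0 = 1.2500, f(x_0) = 3.490343, coefficient = 1
x_1 = 1.5833, f(x_1) = 4.871166, coefficient = 2
x_2 = 1.9167, f(x_2) = 6.798260, coefficient = 2
x_3 = 2.2500, f(x_3) = 9.487736, coefficient = 2
x_4 = 2.5833, f(x_4) = 13.241202, coefficient = 2
x_5 = 2.9167, f(x_5) = 18.479586, coefficient = 2
x_6 = 3.2500, f(x_6) = 25.790340, coefficient = 1

I ≈ (0.333333/2) × 135.036582 = 22.506097
Exact value: 22.299997
Error: 0.206100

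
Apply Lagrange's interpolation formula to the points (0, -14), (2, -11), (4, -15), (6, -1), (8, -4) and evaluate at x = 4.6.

Lagrange interpolation formula:
P(x) = Σ yᵢ × Lᵢ(x)
where Lᵢ(x) = Π_{j≠i} (x - xⱼ)/(xᵢ - xⱼ)

L_0(4.6) = (4.6 - 2)/(0 - 2) × (4.6 - 4)/(0 - 4) × (4.6 - 6)/(0 - 6) × (4.6 - 8)/(0 - 8) = 0.019337
L_1(4.6) = (4.6 - 0)/(2 - 0) × (4.6 - 4)/(2 - 4) × (4.6 - 6)/(2 - 6) × (4.6 - 8)/(2 - 8) = -0.136850
L_2(4.6) = (4.6 - 0)/(4 - 0) × (4.6 - 2)/(4 - 2) × (4.6 - 6)/(4 - 6) × (4.6 - 8)/(4 - 8) = 0.889525
L_3(4.6) = (4.6 - 0)/(6 - 0) × (4.6 - 2)/(6 - 2) × (4.6 - 4)/(6 - 4) × (4.6 - 8)/(6 - 8) = 0.254150
L_4(4.6) = (4.6 - 0)/(8 - 0) × (4.6 - 2)/(8 - 2) × (4.6 - 4)/(8 - 4) × (4.6 - 6)/(8 - 6) = -0.026162

P(4.6) = (-14)×L_0(4.6) + (-11)×L_1(4.6) + (-15)×L_2(4.6) + (-1)×L_3(4.6) + (-4)×L_4(4.6)
P(4.6) = -12.257750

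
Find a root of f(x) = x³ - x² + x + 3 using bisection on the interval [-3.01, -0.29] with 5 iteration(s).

f(x) = x³ - x² + x + 3
Initial interval: [-3.01, -0.29]

Iteration 1:
  c_1 = (-3.010000 + (-0.290000))/2 = -1.650000
  f(c_1) = f(-1.650000) = -5.864625
  f(a) × f(c) ≥ 0, new interval: [-1.650000, -0.290000]
Iteration 2:
  c_2 = (-1.650000 + (-0.290000))/2 = -0.970000
  f(c_2) = f(-0.970000) = 0.176427
  f(a) × f(c) < 0, new interval: [-1.650000, -0.970000]
Iteration 3:
  c_3 = (-1.650000 + (-0.970000))/2 = -1.310000
  f(c_3) = f(-1.310000) = -2.274191
  f(a) × f(c) ≥ 0, new interval: [-1.310000, -0.970000]
Iteration 4:
  c_4 = (-1.310000 + (-0.970000))/2 = -1.140000
  f(c_4) = f(-1.140000) = -0.921144
  f(a) × f(c) ≥ 0, new interval: [-1.140000, -0.970000]
Iteration 5:
  c_5 = (-1.140000 + (-0.970000))/2 = -1.055000
  f(c_5) = f(-1.055000) = -0.342266
  f(a) × f(c) ≥ 0, new interval: [-1.055000, -0.970000]

After 5 iteration(s), the approximation is c_5 = -1.055000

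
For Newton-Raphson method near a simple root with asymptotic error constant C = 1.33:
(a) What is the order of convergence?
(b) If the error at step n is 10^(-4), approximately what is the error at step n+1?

(a) Newton-Raphson has quadratic (order 2) convergence near simple roots.
    This means |e_{n+1}| ≈ C|e_n|².

(b) With |e_n| = 10^(-4) and C = 1.33:
    |e_{n+1}| ≈ 1.33 × (10^(-4))² = 1.33 × 10^(-8)

(a) 2 (quadratic); (b) |e_{n+1}| ≈ 1.330e-08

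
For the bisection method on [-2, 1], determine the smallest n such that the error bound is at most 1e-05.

We need (b-a)/2^n ≤ 1e-05
(1 - (-2))/2^n ≤ 1e-05
3/2^n ≤ 1e-05
2^n ≥ 300000
n ≥ log₂(300000) = 18.19
n ≥ 19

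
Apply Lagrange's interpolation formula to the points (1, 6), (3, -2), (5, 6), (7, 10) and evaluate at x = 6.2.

Lagrange interpolation formula:
P(x) = Σ yᵢ × Lᵢ(x)
where Lᵢ(x) = Π_{j≠i} (x - xⱼ)/(xᵢ - xⱼ)

L_0(6.2) = (6.2 - 3)/(1 - 3) × (6.2 - 5)/(1 - 5) × (6.2 - 7)/(1 - 7) = 0.064000
L_1(6.2) = (6.2 - 1)/(3 - 1) × (6.2 - 5)/(3 - 5) × (6.2 - 7)/(3 - 7) = -0.312000
L_2(6.2) = (6.2 - 1)/(5 - 1) × (6.2 - 3)/(5 - 3) × (6.2 - 7)/(5 - 7) = 0.832000
L_3(6.2) = (6.2 - 1)/(7 - 1) × (6.2 - 3)/(7 - 3) × (6.2 - 5)/(7 - 5) = 0.416000

P(6.2) = 6×L_0(6.2) + (-2)×L_1(6.2) + 6×L_2(6.2) + 10×L_3(6.2)
P(6.2) = 10.160000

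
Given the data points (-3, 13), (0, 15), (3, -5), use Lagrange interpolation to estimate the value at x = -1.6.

Lagrange interpolation formula:
P(x) = Σ yᵢ × Lᵢ(x)
where Lᵢ(x) = Π_{j≠i} (x - xⱼ)/(xᵢ - xⱼ)

L_0(-1.6) = (-1.6 - 0)/(-3 - 0) × (-1.6 - 3)/(-3 - 3) = 0.408889
L_1(-1.6) = (-1.6 - (-3))/(0 - (-3)) × (-1.6 - 3)/(0 - 3) = 0.715556
L_2(-1.6) = (-1.6 - (-3))/(3 - (-3)) × (-1.6 - 0)/(3 - 0) = -0.124444

P(-1.6) = 13×L_0(-1.6) + 15×L_1(-1.6) + (-5)×L_2(-1.6)
P(-1.6) = 16.671111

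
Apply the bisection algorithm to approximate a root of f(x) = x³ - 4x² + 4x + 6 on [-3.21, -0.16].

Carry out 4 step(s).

f(x) = x³ - 4x² + 4x + 6
Initial interval: [-3.21, -0.16]

Iteration 1:
  c_1 = (-3.210000 + (-0.160000))/2 = -1.685000
  f(c_1) = f(-1.685000) = -16.880994
  f(a) × f(c) ≥ 0, new interval: [-1.685000, -0.160000]
Iteration 2:
  c_2 = (-1.685000 + (-0.160000))/2 = -0.922500
  f(c_2) = f(-0.922500) = -1.879078
  f(a) × f(c) ≥ 0, new interval: [-0.922500, -0.160000]
Iteration 3:
  c_3 = (-0.922500 + (-0.160000))/2 = -0.541250
  f(c_3) = f(-0.541250) = 2.504634
  f(a) × f(c) < 0, new interval: [-0.922500, -0.541250]
Iteration 4:
  c_4 = (-0.922500 + (-0.541250))/2 = -0.731875
  f(c_4) = f(-0.731875) = 0.537914
  f(a) × f(c) < 0, new interval: [-0.922500, -0.731875]

After 4 iteration(s), the approximation is c_4 = -0.731875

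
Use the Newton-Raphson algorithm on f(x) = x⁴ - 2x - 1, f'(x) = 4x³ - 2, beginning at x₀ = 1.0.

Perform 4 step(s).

f(x) = x⁴ - 2x - 1
f'(x) = 4x³ - 2
x₀ = 1.0

Newton-Raphson formula: x_{n+1} = x_n - f(x_n)/f'(x_n)

Iteration 1:
  f(1.000000) = -2.000000
  f'(1.000000) = 2.000000
  x_1 = 1.000000 - (-2.000000)/2.000000 = 2.000000
Iteration 2:
  f(2.000000) = 11.000000
  f'(2.000000) = 30.000000
  x_2 = 2.000000 - 11.000000/30.000000 = 1.633333
Iteration 3:
  f(1.633333) = 2.850372
  f'(1.633333) = 15.429481
  x_3 = 1.633333 - 2.850372/15.429481 = 1.448598
Iteration 4:
  f(1.448598) = 0.506238
  f'(1.448598) = 10.159160
  x_4 = 1.448598 - 0.506238/10.159160 = 1.398767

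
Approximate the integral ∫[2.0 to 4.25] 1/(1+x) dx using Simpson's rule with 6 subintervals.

f(x) = 1/(1+x)
a = 2.0, b = 4.25, n = 6
h = (b - a)/n = 0.375000

Simpson's rule: (h/3)[f(x₀) + 4f(x₁) + 2f(x₂) + ... + f(xₙ)]

x_0 = 2.0000, f(x_0) = 0.333333, coefficient = 1
x_1 = 2.3750, f(x_1) = 0.296296, coefficient = 4
x_2 = 2.7500, f(x_2) = 0.266667, coefficient = 2
x_3 = 3.1250, f(x_3) = 0.242424, coefficient = 4
x_4 = 3.5000, f(x_4) = 0.222222, coefficient = 2
x_5 = 3.8750, f(x_5) = 0.205128, coefficient = 4
x_6 = 4.2500, f(x_6) = 0.190476, coefficient = 1

I ≈ (0.375000/3) × 4.476982 = 0.559623
Exact value: 0.559616
Error: 0.000007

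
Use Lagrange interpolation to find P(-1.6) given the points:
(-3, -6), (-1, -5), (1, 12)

Lagrange interpolation formula:
P(x) = Σ yᵢ × Lᵢ(x)
where Lᵢ(x) = Π_{j≠i} (x - xⱼ)/(xᵢ - xⱼ)

L_0(-1.6) = (-1.6 - (-1))/(-3 - (-1)) × (-1.6 - 1)/(-3 - 1) = 0.195000
L_1(-1.6) = (-1.6 - (-3))/(-1 - (-3)) × (-1.6 - 1)/(-1 - 1) = 0.910000
L_2(-1.6) = (-1.6 - (-3))/(1 - (-3)) × (-1.6 - (-1))/(1 - (-1)) = -0.105000

P(-1.6) = (-6)×L_0(-1.6) + (-5)×L_1(-1.6) + 12×L_2(-1.6)
P(-1.6) = -6.980000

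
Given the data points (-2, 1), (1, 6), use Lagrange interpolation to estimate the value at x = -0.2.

Lagrange interpolation formula:
P(x) = Σ yᵢ × Lᵢ(x)
where Lᵢ(x) = Π_{j≠i} (x - xⱼ)/(xᵢ - xⱼ)

L_0(-0.2) = (-0.2 - 1)/(-2 - 1) = 0.400000
L_1(-0.2) = (-0.2 - (-2))/(1 - (-2)) = 0.600000

P(-0.2) = 1×L_0(-0.2) + 6×L_1(-0.2)
P(-0.2) = 4.000000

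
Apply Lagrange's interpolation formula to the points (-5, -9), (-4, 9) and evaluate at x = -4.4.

Lagrange interpolation formula:
P(x) = Σ yᵢ × Lᵢ(x)
where Lᵢ(x) = Π_{j≠i} (x - xⱼ)/(xᵢ - xⱼ)

L_0(-4.4) = (-4.4 - (-4))/(-5 - (-4)) = 0.400000
L_1(-4.4) = (-4.4 - (-5))/(-4 - (-5)) = 0.600000

P(-4.4) = (-9)×L_0(-4.4) + 9×L_1(-4.4)
P(-4.4) = 1.800000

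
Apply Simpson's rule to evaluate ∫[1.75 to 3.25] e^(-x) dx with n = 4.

f(x) = e^(-x)
a = 1.75, b = 3.25, n = 4
h = (b - a)/n = 0.375000

Simpson's rule: (h/3)[f(x₀) + 4f(x₁) + 2f(x₂) + ... + f(xₙ)]

x_0 = 1.7500, f(x_0) = 0.173774, coefficient = 1
x_1 = 2.1250, f(x_1) = 0.119433, coefficient = 4
x_2 = 2.5000, f(x_2) = 0.082085, coefficient = 2
x_3 = 2.8750, f(x_3) = 0.056416, coefficient = 4
x_4 = 3.2500, f(x_4) = 0.038774, coefficient = 1

I ≈ (0.375000/3) × 1.080115 = 0.135014
Exact value: 0.135000
Error: 0.000015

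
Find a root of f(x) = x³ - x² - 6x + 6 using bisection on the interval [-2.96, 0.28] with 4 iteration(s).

f(x) = x³ - x² - 6x + 6
Initial interval: [-2.96, 0.28]

Iteration 1:
  c_1 = (-2.960000 + 0.280000)/2 = -1.340000
  f(c_1) = f(-1.340000) = 9.838296
  f(a) × f(c) < 0, new interval: [-2.960000, -1.340000]
Iteration 2:
  c_2 = (-2.960000 + (-1.340000))/2 = -2.150000
  f(c_2) = f(-2.150000) = 4.339125
  f(a) × f(c) < 0, new interval: [-2.960000, -2.150000]
Iteration 3:
  c_3 = (-2.960000 + (-2.150000))/2 = -2.555000
  f(c_3) = f(-2.555000) = -1.877129
  f(a) × f(c) ≥ 0, new interval: [-2.555000, -2.150000]
Iteration 4:
  c_4 = (-2.555000 + (-2.150000))/2 = -2.352500
  f(c_4) = f(-2.352500) = 1.561406
  f(a) × f(c) < 0, new interval: [-2.555000, -2.352500]

After 4 iteration(s), the approximation is c_4 = -2.352500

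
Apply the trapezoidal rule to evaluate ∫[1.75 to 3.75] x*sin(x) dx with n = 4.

f(x) = x*sin(x)
a = 1.75, b = 3.75, n = 4
h = (b - a)/n = 0.500000

Trapezoidal rule: (h/2)[f(x₀) + 2f(x₁) + 2f(x₂) + ... + f(xₙ)]

x_0 = 1.7500, f(x_0) = 1.721975, coefficient = 1
x_1 = 2.2500, f(x_1) = 1.750665, coefficient = 2
x_2 = 2.7500, f(x_2) = 1.049568, coefficient = 2
x_3 = 3.2500, f(x_3) = -0.351634, coefficient = 2
x_4 = 3.7500, f(x_4) = -2.143355, coefficient = 1

I ≈ (0.500000/2) × 4.475817 = 1.118954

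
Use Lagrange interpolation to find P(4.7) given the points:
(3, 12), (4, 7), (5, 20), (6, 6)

Lagrange interpolation formula:
P(x) = Σ yᵢ × Lᵢ(x)
where Lᵢ(x) = Π_{j≠i} (x - xⱼ)/(xᵢ - xⱼ)

L_0(4.7) = (4.7 - 4)/(3 - 4) × (4.7 - 5)/(3 - 5) × (4.7 - 6)/(3 - 6) = -0.045500
L_1(4.7) = (4.7 - 3)/(4 - 3) × (4.7 - 5)/(4 - 5) × (4.7 - 6)/(4 - 6) = 0.331500
L_2(4.7) = (4.7 - 3)/(5 - 3) × (4.7 - 4)/(5 - 4) × (4.7 - 6)/(5 - 6) = 0.773500
L_3(4.7) = (4.7 - 3)/(6 - 3) × (4.7 - 4)/(6 - 4) × (4.7 - 5)/(6 - 5) = -0.059500

P(4.7) = 12×L_0(4.7) + 7×L_1(4.7) + 20×L_2(4.7) + 6×L_3(4.7)
P(4.7) = 16.887500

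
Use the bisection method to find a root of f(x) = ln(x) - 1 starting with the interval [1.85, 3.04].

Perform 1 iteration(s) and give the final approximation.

f(x) = ln(x) - 1
Initial interval: [1.85, 3.04]

Iteration 1:
  c_1 = (1.850000 + 3.040000)/2 = 2.445000
  f(c_1) = f(2.445000) = -0.105955
  f(a) × f(c) ≥ 0, new interval: [2.445000, 3.040000]

After 1 iteration(s), the approximation is c_1 = 2.445000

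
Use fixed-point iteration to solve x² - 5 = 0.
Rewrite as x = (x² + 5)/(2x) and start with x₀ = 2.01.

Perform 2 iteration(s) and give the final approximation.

Equation: x² - 5 = 0
Fixed-point form: x = (x² + 5)/(2x)
x₀ = 2.01

x_1 = g(2.010000) = 2.248781
x_2 = g(2.248781) = 2.236104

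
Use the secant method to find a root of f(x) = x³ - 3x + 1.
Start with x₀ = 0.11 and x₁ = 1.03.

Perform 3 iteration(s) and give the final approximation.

f(x) = x³ - 3x + 1
x₀ = 0.11, x₁ = 1.03

Secant formula: x_{n+1} = x_n - f(x_n)(x_n - x_{n-1})/(f(x_n) - f(x_{n-1}))

Iteration 1:
  f(0.110000) = 0.671331
  f(1.030000) = -0.997273
  x_2 = 1.030000 - (-0.997273)×(1.030000 - 0.110000)/(-0.997273 - 0.671331)
       = 0.480144
Iteration 2:
  f(1.030000) = -0.997273
  f(0.480144) = -0.329741
  x_3 = 0.480144 - (-0.329741)×(0.480144 - 1.030000)/(-0.329741 - (-0.997273))
       = 0.208532
Iteration 3:
  f(0.480144) = -0.329741
  f(0.208532) = 0.383473
  x_4 = 0.208532 - 0.383473×(0.208532 - 0.480144)/(0.383473 - (-0.329741))
       = 0.354569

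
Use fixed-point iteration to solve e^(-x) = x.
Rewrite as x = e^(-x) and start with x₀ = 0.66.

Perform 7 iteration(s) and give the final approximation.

Equation: e^(-x) = x
Fixed-point form: x = e^(-x)
x₀ = 0.66

x_1 = g(0.660000) = 0.516851
x_2 = g(0.516851) = 0.596395
x_3 = g(0.596395) = 0.550793
x_4 = g(0.550793) = 0.576492
x_5 = g(0.576492) = 0.561866
x_6 = g(0.561866) = 0.570144
x_7 = g(0.570144) = 0.565444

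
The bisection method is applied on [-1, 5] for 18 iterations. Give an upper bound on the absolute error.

Bisection error bound: |error| ≤ (b-a)/2^n
|error| ≤ (5 - (-1))/2^18 = 6/2^18
|error| ≤ 0.0000228882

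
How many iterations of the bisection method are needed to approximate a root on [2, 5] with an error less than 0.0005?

We need (b-a)/2^n ≤ 0.0005
(5 - 2)/2^n ≤ 0.0005
3/2^n ≤ 0.0005
2^n ≥ 6000
n ≥ log₂(6000) = 12.55
n ≥ 13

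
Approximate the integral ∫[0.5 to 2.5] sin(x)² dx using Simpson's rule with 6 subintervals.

f(x) = sin(x)²
a = 0.5, b = 2.5, n = 6
h = (b - a)/n = 0.333333

Simpson's rule: (h/3)[f(x₀) + 4f(x₁) + 2f(x₂) + ... + f(xₙ)]

x_0 = 0.5000, f(x_0) = 0.229849, coefficient = 1
x_1 = 0.8333, f(x_1) = 0.547862, coefficient = 4
x_2 = 1.1667, f(x_2) = 0.845379, coefficient = 2
x_3 = 1.5000, f(x_3) = 0.994996, coefficient = 4
x_4 = 1.8333, f(x_4) = 0.932643, coefficient = 2
x_5 = 2.1667, f(x_5) = 0.685022, coefficient = 4
x_6 = 2.5000, f(x_6) = 0.358169, coefficient = 1

I ≈ (0.333333/3) × 13.055581 = 1.450620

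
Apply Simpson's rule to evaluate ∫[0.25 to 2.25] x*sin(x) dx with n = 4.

f(x) = x*sin(x)
a = 0.25, b = 2.25, n = 4
h = (b - a)/n = 0.500000

Simpson's rule: (h/3)[f(x₀) + 4f(x₁) + 2f(x₂) + ... + f(xₙ)]

x_0 = 0.2500, f(x_0) = 0.061851, coefficient = 1
x_1 = 0.7500, f(x_1) = 0.511229, coefficient = 4
x_2 = 1.2500, f(x_2) = 1.186231, coefficient = 2
x_3 = 1.7500, f(x_3) = 1.721975, coefficient = 4
x_4 = 2.2500, f(x_4) = 1.750665, coefficient = 1

I ≈ (0.500000/3) × 13.117795 = 2.186299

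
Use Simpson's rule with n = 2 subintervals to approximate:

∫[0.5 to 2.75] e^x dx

f(x) = e^x
a = 0.5, b = 2.75, n = 2
h = (b - a)/n = 1.125000

Simpson's rule: (h/3)[f(x₀) + 4f(x₁) + 2f(x₂) + ... + f(xₙ)]

x_0 = 0.5000, f(x_0) = 1.648721, coefficient = 1
x_1 = 1.6250, f(x_1) = 5.078419, coefficient = 4
x_2 = 2.7500, f(x_2) = 15.642632, coefficient = 1

I ≈ (1.125000/3) × 37.605029 = 14.101886
Exact value: 13.993911
Error: 0.107975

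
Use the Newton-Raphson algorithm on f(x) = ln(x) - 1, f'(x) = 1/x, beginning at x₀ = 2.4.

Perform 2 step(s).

f(x) = ln(x) - 1
f'(x) = 1/x
x₀ = 2.4

Newton-Raphson formula: x_{n+1} = x_n - f(x_n)/f'(x_n)

Iteration 1:
  f(2.400000) = -0.124531
  f'(2.400000) = 0.416667
  x_1 = 2.400000 - (-0.124531)/0.416667 = 2.698875
Iteration 2:
  f(2.698875) = -0.007165
  f'(2.698875) = 0.370525
  x_2 = 2.698875 - (-0.007165)/0.370525 = 2.718212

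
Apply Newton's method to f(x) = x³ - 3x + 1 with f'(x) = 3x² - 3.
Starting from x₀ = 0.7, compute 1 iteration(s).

f(x) = x³ - 3x + 1
f'(x) = 3x² - 3
x₀ = 0.7

Newton-Raphson formula: x_{n+1} = x_n - f(x_n)/f'(x_n)

Iteration 1:
  f(0.700000) = -0.757000
  f'(0.700000) = -1.530000
  x_1 = 0.700000 - (-0.757000)/(-1.530000) = 0.205229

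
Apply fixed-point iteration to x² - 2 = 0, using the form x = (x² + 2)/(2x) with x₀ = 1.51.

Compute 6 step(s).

Equation: x² - 2 = 0
Fixed-point form: x = (x² + 2)/(2x)
x₀ = 1.51

x_1 = g(1.510000) = 1.417252
x_2 = g(1.417252) = 1.414217
x_3 = g(1.414217) = 1.414214
x_4 = g(1.414214) = 1.414214
x_5 = g(1.414214) = 1.414214
x_6 = g(1.414214) = 1.414214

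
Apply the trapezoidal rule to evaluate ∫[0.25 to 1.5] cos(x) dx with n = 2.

f(x) = cos(x)
a = 0.25, b = 1.5, n = 2
h = (b - a)/n = 0.625000

Trapezoidal rule: (h/2)[f(x₀) + 2f(x₁) + 2f(x₂) + ... + f(xₙ)]

x_0 = 0.2500, f(x_0) = 0.968912, coefficient = 1
x_1 = 0.8750, f(x_1) = 0.640997, coefficient = 2
x_2 = 1.5000, f(x_2) = 0.070737, coefficient = 1

I ≈ (0.625000/2) × 2.321643 = 0.725514
Exact value: 0.750091
Error: 0.024577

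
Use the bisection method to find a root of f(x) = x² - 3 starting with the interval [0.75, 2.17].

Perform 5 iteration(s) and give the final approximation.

f(x) = x² - 3
Initial interval: [0.75, 2.17]

Iteration 1:
  c_1 = (0.750000 + 2.170000)/2 = 1.460000
  f(c_1) = f(1.460000) = -0.868400
  f(a) × f(c) ≥ 0, new interval: [1.460000, 2.170000]
Iteration 2:
  c_2 = (1.460000 + 2.170000)/2 = 1.815000
  f(c_2) = f(1.815000) = 0.294225
  f(a) × f(c) < 0, new interval: [1.460000, 1.815000]
Iteration 3:
  c_3 = (1.460000 + 1.815000)/2 = 1.637500
  f(c_3) = f(1.637500) = -0.318594
  f(a) × f(c) ≥ 0, new interval: [1.637500, 1.815000]
Iteration 4:
  c_4 = (1.637500 + 1.815000)/2 = 1.726250
  f(c_4) = f(1.726250) = -0.020061
  f(a) × f(c) ≥ 0, new interval: [1.726250, 1.815000]
Iteration 5:
  c_5 = (1.726250 + 1.815000)/2 = 1.770625
  f(c_5) = f(1.770625) = 0.135113
  f(a) × f(c) < 0, new interval: [1.726250, 1.770625]

After 5 iteration(s), the approximation is c_5 = 1.770625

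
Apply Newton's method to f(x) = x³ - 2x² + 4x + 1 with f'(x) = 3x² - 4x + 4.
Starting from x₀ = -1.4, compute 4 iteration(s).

f(x) = x³ - 2x² + 4x + 1
f'(x) = 3x² - 4x + 4
x₀ = -1.4

Newton-Raphson formula: x_{n+1} = x_n - f(x_n)/f'(x_n)

Iteration 1:
  f(-1.400000) = -11.264000
  f'(-1.400000) = 15.480000
  x_1 = -1.400000 - (-11.264000)/15.480000 = -0.672351
Iteration 2:
  f(-0.672351) = -2.897459
  f'(-0.672351) = 8.045575
  x_2 = -0.672351 - (-2.897459)/8.045575 = -0.312221
Iteration 3:
  f(-0.312221) = -0.474282
  f'(-0.312221) = 5.541328
  x_3 = -0.312221 - (-0.474282)/5.541328 = -0.226631
Iteration 4:
  f(-0.226631) = -0.020886
  f'(-0.226631) = 5.060607
  x_4 = -0.226631 - (-0.020886)/5.060607 = -0.222504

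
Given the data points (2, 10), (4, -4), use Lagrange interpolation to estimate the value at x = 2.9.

Lagrange interpolation formula:
P(x) = Σ yᵢ × Lᵢ(x)
where Lᵢ(x) = Π_{j≠i} (x - xⱼ)/(xᵢ - xⱼ)

L_0(2.9) = (2.9 - 4)/(2 - 4) = 0.550000
L_1(2.9) = (2.9 - 2)/(4 - 2) = 0.450000

P(2.9) = 10×L_0(2.9) + (-4)×L_1(2.9)
P(2.9) = 3.700000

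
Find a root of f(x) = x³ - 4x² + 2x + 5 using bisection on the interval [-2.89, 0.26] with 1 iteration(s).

f(x) = x³ - 4x² + 2x + 5
Initial interval: [-2.89, 0.26]

Iteration 1:
  c_1 = (-2.890000 + 0.260000)/2 = -1.315000
  f(c_1) = f(-1.315000) = -6.820831
  f(a) × f(c) ≥ 0, new interval: [-1.315000, 0.260000]

After 1 iteration(s), the approximation is c_1 = -1.315000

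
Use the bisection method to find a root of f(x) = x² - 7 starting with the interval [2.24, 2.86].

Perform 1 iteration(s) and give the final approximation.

f(x) = x² - 7
Initial interval: [2.24, 2.86]

Iteration 1:
  c_1 = (2.240000 + 2.860000)/2 = 2.550000
  f(c_1) = f(2.550000) = -0.497500
  f(a) × f(c) ≥ 0, new interval: [2.550000, 2.860000]

After 1 iteration(s), the approximation is c_1 = 2.550000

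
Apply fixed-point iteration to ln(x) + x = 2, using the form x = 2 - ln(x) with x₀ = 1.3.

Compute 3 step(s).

Equation: ln(x) + x = 2
Fixed-point form: x = 2 - ln(x)
x₀ = 1.3

x_1 = g(1.300000) = 1.737636
x_2 = g(1.737636) = 1.447475
x_3 = g(1.447475) = 1.630180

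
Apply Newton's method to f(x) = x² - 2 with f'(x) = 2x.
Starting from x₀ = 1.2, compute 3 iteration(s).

f(x) = x² - 2
f'(x) = 2x
x₀ = 1.2

Newton-Raphson formula: x_{n+1} = x_n - f(x_n)/f'(x_n)

Iteration 1:
  f(1.200000) = -0.560000
  f'(1.200000) = 2.400000
  x_1 = 1.200000 - (-0.560000)/2.400000 = 1.433333
Iteration 2:
  f(1.433333) = 0.054444
  f'(1.433333) = 2.866667
  x_2 = 1.433333 - 0.054444/2.866667 = 1.414341
Iteration 3:
  f(1.414341) = 0.000361
  f'(1.414341) = 2.828682
  x_3 = 1.414341 - 0.000361/2.828682 = 1.414214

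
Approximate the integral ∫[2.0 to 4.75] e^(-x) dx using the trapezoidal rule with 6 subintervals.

f(x) = e^(-x)
a = 2.0, b = 4.75, n = 6
h = (b - a)/n = 0.458333

Trapezoidal rule: (h/2)[f(x₀) + 2f(x₁) + 2f(x₂) + ... + f(xₙ)]

x_0 = 2.0000, f(x_0) = 0.135335, coefficient = 1
x_1 = 2.4583, f(x_1) = 0.085577, coefficient = 2
x_2 = 2.9167, f(x_2) = 0.054114, coefficient = 2
x_3 = 3.3750, f(x_3) = 0.034218, coefficient = 2
x_4 = 3.8333, f(x_4) = 0.021637, coefficient = 2
x_5 = 4.2917, f(x_5) = 0.013682, coefficient = 2
x_6 = 4.7500, f(x_6) = 0.008652, coefficient = 1

I ≈ (0.458333/2) × 0.562445 = 0.128894
Exact value: 0.126684
Error: 0.002210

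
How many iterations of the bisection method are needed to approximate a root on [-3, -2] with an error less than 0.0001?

We need (b-a)/2^n ≤ 0.0001
(-2 - (-3))/2^n ≤ 0.0001
1/2^n ≤ 0.0001
2^n ≥ 10000
n ≥ log₂(10000) = 13.29
n ≥ 14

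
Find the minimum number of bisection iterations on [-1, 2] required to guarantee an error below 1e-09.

We need (b-a)/2^n ≤ 1e-09
(2 - (-1))/2^n ≤ 1e-09
3/2^n ≤ 1e-09
2^n ≥ 3000000000
n ≥ log₂(3000000000) = 31.48
n ≥ 32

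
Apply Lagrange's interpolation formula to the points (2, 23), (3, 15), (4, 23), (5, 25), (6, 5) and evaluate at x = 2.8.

Lagrange interpolation formula:
P(x) = Σ yᵢ × Lᵢ(x)
where Lᵢ(x) = Π_{j≠i} (x - xⱼ)/(xᵢ - xⱼ)

L_0(2.8) = (2.8 - 3)/(2 - 3) × (2.8 - 4)/(2 - 4) × (2.8 - 5)/(2 - 5) × (2.8 - 6)/(2 - 6) = 0.070400
L_1(2.8) = (2.8 - 2)/(3 - 2) × (2.8 - 4)/(3 - 4) × (2.8 - 5)/(3 - 5) × (2.8 - 6)/(3 - 6) = 1.126400
L_2(2.8) = (2.8 - 2)/(4 - 2) × (2.8 - 3)/(4 - 3) × (2.8 - 5)/(4 - 5) × (2.8 - 6)/(4 - 6) = -0.281600
L_3(2.8) = (2.8 - 2)/(5 - 2) × (2.8 - 3)/(5 - 3) × (2.8 - 4)/(5 - 4) × (2.8 - 6)/(5 - 6) = 0.102400
L_4(2.8) = (2.8 - 2)/(6 - 2) × (2.8 - 3)/(6 - 3) × (2.8 - 4)/(6 - 4) × (2.8 - 5)/(6 - 5) = -0.017600

P(2.8) = 23×L_0(2.8) + 15×L_1(2.8) + 23×L_2(2.8) + 25×L_3(2.8) + 5×L_4(2.8)
P(2.8) = 14.510400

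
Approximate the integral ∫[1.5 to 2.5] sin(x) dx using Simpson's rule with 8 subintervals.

f(x) = sin(x)
a = 1.5, b = 2.5, n = 8
h = (b - a)/n = 0.125000

Simpson's rule: (h/3)[f(x₀) + 4f(x₁) + 2f(x₂) + ... + f(xₙ)]

x_0 = 1.5000, f(x_0) = 0.997495, coefficient = 1
x_1 = 1.6250, f(x_1) = 0.998531, coefficient = 4
x_2 = 1.7500, f(x_2) = 0.983986, coefficient = 2
x_3 = 1.8750, f(x_3) = 0.954086, coefficient = 4
x_4 = 2.0000, f(x_4) = 0.909297, coefficient = 2
x_5 = 2.1250, f(x_5) = 0.850320, coefficient = 4
x_6 = 2.2500, f(x_6) = 0.778073, coefficient = 2
x_7 = 2.3750, f(x_7) = 0.693685, coefficient = 4
x_8 = 2.5000, f(x_8) = 0.598472, coefficient = 1

I ≈ (0.125000/3) × 20.925168 = 0.871882
Exact value: 0.871881
Error: 0.000001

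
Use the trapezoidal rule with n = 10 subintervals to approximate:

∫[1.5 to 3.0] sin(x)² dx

f(x) = sin(x)²
a = 1.5, b = 3.0, n = 10
h = (b - a)/n = 0.150000

Trapezoidal rule: (h/2)[f(x₀) + 2f(x₁) + 2f(x₂) + ... + f(xₙ)]

x_0 = 1.5000, f(x_0) = 0.994996, coefficient = 1
x_1 = 1.6500, f(x_1) = 0.993740, coefficient = 2
x_2 = 1.8000, f(x_2) = 0.948379, coefficient = 2
x_3 = 1.9500, f(x_3) = 0.862966, coefficient = 2
x_4 = 2.1000, f(x_4) = 0.745130, coefficient = 2
x_5 = 2.2500, f(x_5) = 0.605398, coefficient = 2
x_6 = 2.4000, f(x_6) = 0.456251, coefficient = 2
x_7 = 2.5500, f(x_7) = 0.311011, coefficient = 2
x_8 = 2.7000, f(x_8) = 0.182654, coefficient = 2
x_9 = 2.8500, f(x_9) = 0.082644, coefficient = 2
x_10 = 3.0000, f(x_10) = 0.019915, coefficient = 1

I ≈ (0.150000/2) × 11.391256 = 0.854344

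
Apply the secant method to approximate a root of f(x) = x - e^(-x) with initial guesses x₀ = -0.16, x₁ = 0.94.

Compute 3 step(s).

f(x) = x - e^(-x)
x₀ = -0.16, x₁ = 0.94

Secant formula: x_{n+1} = x_n - f(x_n)(x_n - x_{n-1})/(f(x_n) - f(x_{n-1}))

Iteration 1:
  f(-0.160000) = -1.333511
  f(0.940000) = 0.549372
  x_2 = 0.940000 - 0.549372×(0.940000 - (-0.160000))/(0.549372 - (-1.333511))
       = 0.619051
Iteration 2:
  f(0.940000) = 0.549372
  f(0.619051) = 0.080596
  x_3 = 0.619051 - 0.080596×(0.619051 - 0.940000)/(0.080596 - 0.549372)
       = 0.563871
Iteration 3:
  f(0.619051) = 0.080596
  f(0.563871) = -0.005131
  x_4 = 0.563871 - (-0.005131)×(0.563871 - 0.619051)/(-0.005131 - 0.080596)
       = 0.567174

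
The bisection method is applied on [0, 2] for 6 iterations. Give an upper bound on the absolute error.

Bisection error bound: |error| ≤ (b-a)/2^n
|error| ≤ (2 - 0)/2^6 = 2/2^6
|error| ≤ 0.0312500000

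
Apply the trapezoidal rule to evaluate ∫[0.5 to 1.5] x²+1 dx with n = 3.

f(x) = x²+1
a = 0.5, b = 1.5, n = 3
h = (b - a)/n = 0.333333

Trapezoidal rule: (h/2)[f(x₀) + 2f(x₁) + 2f(x₂) + ... + f(xₙ)]

x_0 = 0.5000, f(x_0) = 1.250000, coefficient = 1
x_1 = 0.8333, f(x_1) = 1.694444, coefficient = 2
x_2 = 1.1667, f(x_2) = 2.361111, coefficient = 2
x_3 = 1.5000, f(x_3) = 3.250000, coefficient = 1

I ≈ (0.333333/2) × 12.611111 = 2.101852
Exact value: 2.083333
Error: 0.018519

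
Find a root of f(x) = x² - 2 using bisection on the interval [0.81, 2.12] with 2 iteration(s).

f(x) = x² - 2
Initial interval: [0.81, 2.12]

Iteration 1:
  c_1 = (0.810000 + 2.120000)/2 = 1.465000
  f(c_1) = f(1.465000) = 0.146225
  f(a) × f(c) < 0, new interval: [0.810000, 1.465000]
Iteration 2:
  c_2 = (0.810000 + 1.465000)/2 = 1.137500
  f(c_2) = f(1.137500) = -0.706094
  f(a) × f(c) ≥ 0, new interval: [1.137500, 1.465000]

After 2 iteration(s), the approximation is c_2 = 1.137500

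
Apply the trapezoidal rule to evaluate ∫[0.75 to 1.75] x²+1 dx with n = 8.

f(x) = x²+1
a = 0.75, b = 1.75, n = 8
h = (b - a)/n = 0.125000

Trapezoidal rule: (h/2)[f(x₀) + 2f(x₁) + 2f(x₂) + ... + f(xₙ)]

x_0 = 0.7500, f(x_0) = 1.562500, coefficient = 1
x_1 = 0.8750, f(x_1) = 1.765625, coefficient = 2
x_2 = 1.0000, f(x_2) = 2.000000, coefficient = 2
x_3 = 1.1250, f(x_3) = 2.265625, coefficient = 2
x_4 = 1.2500, f(x_4) = 2.562500, coefficient = 2
x_5 = 1.3750, f(x_5) = 2.890625, coefficient = 2
x_6 = 1.5000, f(x_6) = 3.250000, coefficient = 2
x_7 = 1.6250, f(x_7) = 3.640625, coefficient = 2
x_8 = 1.7500, f(x_8) = 4.062500, coefficient = 1

I ≈ (0.125000/2) × 42.375000 = 2.648438
Exact value: 2.645833
Error: 0.002604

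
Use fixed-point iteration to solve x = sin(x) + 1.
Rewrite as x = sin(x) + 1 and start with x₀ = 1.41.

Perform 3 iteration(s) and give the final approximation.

Equation: x = sin(x) + 1
Fixed-point form: x = sin(x) + 1
x₀ = 1.41

x_1 = g(1.410000) = 1.987100
x_2 = g(1.987100) = 1.914590
x_3 = g(1.914590) = 1.941483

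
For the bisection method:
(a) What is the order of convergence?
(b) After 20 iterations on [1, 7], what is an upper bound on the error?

(a) Bisection has linear (order 1) convergence; the error is halved each step.

(b) Error bound = (b-a)/2^n = (7 - 1)/2^{20}
    = 6/2^{20}

(a) 1 (linear); (b) error ≤ 5.72e-06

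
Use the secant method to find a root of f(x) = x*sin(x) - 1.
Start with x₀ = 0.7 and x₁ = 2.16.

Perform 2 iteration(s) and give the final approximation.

f(x) = x*sin(x) - 1
x₀ = 0.7, x₁ = 2.16

Secant formula: x_{n+1} = x_n - f(x_n)(x_n - x_{n-1})/(f(x_n) - f(x_{n-1}))

Iteration 1:
  f(0.700000) = -0.549048
  f(2.160000) = 0.795788
  x_2 = 2.160000 - 0.795788×(2.160000 - 0.700000)/(0.795788 - (-0.549048))
       = 1.296065
Iteration 2:
  f(2.160000) = 0.795788
  f(1.296065) = 0.247460
  x_3 = 1.296065 - 0.247460×(1.296065 - 2.160000)/(0.247460 - 0.795788)
       = 0.906172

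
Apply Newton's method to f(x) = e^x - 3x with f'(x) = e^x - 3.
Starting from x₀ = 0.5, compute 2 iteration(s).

f(x) = e^x - 3x
f'(x) = e^x - 3
x₀ = 0.5

Newton-Raphson formula: x_{n+1} = x_n - f(x_n)/f'(x_n)

Iteration 1:
  f(0.500000) = 0.148721
  f'(0.500000) = -1.351279
  x_1 = 0.500000 - 0.148721/(-1.351279) = 0.610060
Iteration 2:
  f(0.610060) = 0.010362
  f'(0.610060) = -1.159459
  x_2 = 0.610060 - 0.010362/(-1.159459) = 0.618997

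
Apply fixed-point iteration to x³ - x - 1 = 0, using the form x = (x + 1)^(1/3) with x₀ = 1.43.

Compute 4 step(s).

Equation: x³ - x - 1 = 0
Fixed-point form: x = (x + 1)^(1/3)
x₀ = 1.43

x_1 = g(1.430000) = 1.344421
x_2 = g(1.344421) = 1.328450
x_3 = g(1.328450) = 1.325426
x_4 = g(1.325426) = 1.324853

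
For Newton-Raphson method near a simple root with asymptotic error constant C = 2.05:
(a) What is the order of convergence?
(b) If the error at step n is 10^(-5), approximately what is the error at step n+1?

(a) Newton-Raphson has quadratic (order 2) convergence near simple roots.
    This means |e_{n+1}| ≈ C|e_n|².

(b) With |e_n| = 10^(-5) and C = 2.05:
    |e_{n+1}| ≈ 2.05 × (10^(-5))² = 2.05 × 10^(-10)

(a) 2 (quadratic); (b) |e_{n+1}| ≈ 2.050e-10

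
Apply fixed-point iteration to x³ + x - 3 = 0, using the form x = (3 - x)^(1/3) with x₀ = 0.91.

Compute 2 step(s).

Equation: x³ + x - 3 = 0
Fixed-point form: x = (3 - x)^(1/3)
x₀ = 0.91

x_1 = g(0.910000) = 1.278543
x_2 = g(1.278543) = 1.198483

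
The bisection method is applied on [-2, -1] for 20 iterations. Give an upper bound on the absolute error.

Bisection error bound: |error| ≤ (b-a)/2^n
|error| ≤ (-1 - (-2))/2^20 = 1/2^20
|error| ≤ 0.0000009537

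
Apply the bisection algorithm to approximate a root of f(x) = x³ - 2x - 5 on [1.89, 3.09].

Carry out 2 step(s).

f(x) = x³ - 2x - 5
Initial interval: [1.89, 3.09]

Iteration 1:
  c_1 = (1.890000 + 3.090000)/2 = 2.490000
  f(c_1) = f(2.490000) = 5.458249
  f(a) × f(c) < 0, new interval: [1.890000, 2.490000]
Iteration 2:
  c_2 = (1.890000 + 2.490000)/2 = 2.190000
  f(c_2) = f(2.190000) = 1.123459
  f(a) × f(c) < 0, new interval: [1.890000, 2.190000]

After 2 iteration(s), the approximation is c_2 = 2.190000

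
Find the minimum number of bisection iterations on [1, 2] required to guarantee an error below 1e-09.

We need (b-a)/2^n ≤ 1e-09
(2 - 1)/2^n ≤ 1e-09
1/2^n ≤ 1e-09
2^n ≥ 1000000000
n ≥ log₂(1000000000) = 29.90
n ≥ 30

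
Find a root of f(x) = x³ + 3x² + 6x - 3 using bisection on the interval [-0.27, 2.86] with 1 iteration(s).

f(x) = x³ + 3x² + 6x - 3
Initial interval: [-0.27, 2.86]

Iteration 1:
  c_1 = (-0.270000 + 2.860000)/2 = 1.295000
  f(c_1) = f(1.295000) = 11.972822
  f(a) × f(c) < 0, new interval: [-0.270000, 1.295000]

After 1 iteration(s), the approximation is c_1 = 1.295000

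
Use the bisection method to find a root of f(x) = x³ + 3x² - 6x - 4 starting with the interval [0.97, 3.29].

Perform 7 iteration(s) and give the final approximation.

f(x) = x³ + 3x² - 6x - 4
Initial interval: [0.97, 3.29]

Iteration 1:
  c_1 = (0.970000 + 3.290000)/2 = 2.130000
  f(c_1) = f(2.130000) = 6.494297
  f(a) × f(c) < 0, new interval: [0.970000, 2.130000]
Iteration 2:
  c_2 = (0.970000 + 2.130000)/2 = 1.550000
  f(c_2) = f(1.550000) = -2.368625
  f(a) × f(c) ≥ 0, new interval: [1.550000, 2.130000]
Iteration 3:
  c_3 = (1.550000 + 2.130000)/2 = 1.840000
  f(c_3) = f(1.840000) = 1.346304
  f(a) × f(c) < 0, new interval: [1.550000, 1.840000]
Iteration 4:
  c_4 = (1.550000 + 1.840000)/2 = 1.695000
  f(c_4) = f(1.695000) = -0.681148
  f(a) × f(c) ≥ 0, new interval: [1.695000, 1.840000]
Iteration 5:
  c_5 = (1.695000 + 1.840000)/2 = 1.767500
  f(c_5) = f(1.767500) = 0.288938
  f(a) × f(c) < 0, new interval: [1.695000, 1.767500]
Iteration 6:
  c_6 = (1.695000 + 1.767500)/2 = 1.731250
  f(c_6) = f(1.731250) = -0.206872
  f(a) × f(c) ≥ 0, new interval: [1.731250, 1.767500]
Iteration 7:
  c_7 = (1.731250 + 1.767500)/2 = 1.749375
  f(c_7) = f(1.749375) = 0.038324
  f(a) × f(c) < 0, new interval: [1.731250, 1.749375]

After 7 iteration(s), the approximation is c_7 = 1.749375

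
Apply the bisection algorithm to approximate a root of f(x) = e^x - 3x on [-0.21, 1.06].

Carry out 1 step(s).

f(x) = e^x - 3x
Initial interval: [-0.21, 1.06]

Iteration 1:
  c_1 = (-0.210000 + 1.060000)/2 = 0.425000
  f(c_1) = f(0.425000) = 0.254590
  f(a) × f(c) ≥ 0, new interval: [0.425000, 1.060000]

After 1 iteration(s), the approximation is c_1 = 0.425000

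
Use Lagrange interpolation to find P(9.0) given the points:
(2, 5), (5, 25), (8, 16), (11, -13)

Lagrange interpolation formula:
P(x) = Σ yᵢ × Lᵢ(x)
where Lᵢ(x) = Π_{j≠i} (x - xⱼ)/(xᵢ - xⱼ)

L_0(9.0) = (9.0 - 5)/(2 - 5) × (9.0 - 8)/(2 - 8) × (9.0 - 11)/(2 - 11) = 0.049383
L_1(9.0) = (9.0 - 2)/(5 - 2) × (9.0 - 8)/(5 - 8) × (9.0 - 11)/(5 - 11) = -0.259259
L_2(9.0) = (9.0 - 2)/(8 - 2) × (9.0 - 5)/(8 - 5) × (9.0 - 11)/(8 - 11) = 1.037037
L_3(9.0) = (9.0 - 2)/(11 - 2) × (9.0 - 5)/(11 - 5) × (9.0 - 8)/(11 - 8) = 0.172840

P(9.0) = 5×L_0(9.0) + 25×L_1(9.0) + 16×L_2(9.0) + (-13)×L_3(9.0)
P(9.0) = 8.111111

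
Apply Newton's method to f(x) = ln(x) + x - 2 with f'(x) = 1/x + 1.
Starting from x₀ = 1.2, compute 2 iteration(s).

f(x) = ln(x) + x - 2
f'(x) = 1/x + 1
x₀ = 1.2

Newton-Raphson formula: x_{n+1} = x_n - f(x_n)/f'(x_n)

Iteration 1:
  f(1.200000) = -0.617678
  f'(1.200000) = 1.833333
  x_1 = 1.200000 - (-0.617678)/1.833333 = 1.536916
Iteration 2:
  f(1.536916) = -0.033307
  f'(1.536916) = 1.650654
  x_2 = 1.536916 - (-0.033307)/1.650654 = 1.557094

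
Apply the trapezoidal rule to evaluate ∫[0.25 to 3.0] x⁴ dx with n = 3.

f(x) = x⁴
a = 0.25, b = 3.0, n = 3
h = (b - a)/n = 0.916667

Trapezoidal rule: (h/2)[f(x₀) + 2f(x₁) + 2f(x₂) + ... + f(xₙ)]

x_0 = 0.2500, f(x_0) = 0.003906, coefficient = 1
x_1 = 1.1667, f(x_1) = 1.852623, coefficient = 2
x_2 = 2.0833, f(x_2) = 18.838011, coefficient = 2
x_3 = 3.0000, f(x_3) = 81.000000, coefficient = 1

I ≈ (0.916667/2) × 122.385176 = 56.093205
Exact value: 48.599805
Error: 7.493401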